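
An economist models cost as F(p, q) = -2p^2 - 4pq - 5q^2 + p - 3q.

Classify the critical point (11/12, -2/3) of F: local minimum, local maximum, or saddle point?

The Hessian of F is constant: H = [[-4, -4], [-4, -10]].
det(H) = (-4)·(-10) − (-4)² = 24.
det(H) > 0 and tr(H) = -14 < 0, so H is negative definite and the point is a local maximum.

local maximum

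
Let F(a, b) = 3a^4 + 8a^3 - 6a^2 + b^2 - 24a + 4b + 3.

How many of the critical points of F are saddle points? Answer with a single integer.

F separates as a function of a plus a function of b, so ∇F=0 decouples.
∂F/∂a = 12(a - 1)(a + 1)(a + 2) = 0 at a ∈ {-2, -1, 1}; ∂F/∂b = 2(b + 2) = 0 at b ∈ {-2}.
The Hessian is diagonal: diag(F_aa, F_bb). Second derivatives: F_aa(-2)=36, F_aa(-1)=-24, F_aa(1)=72; F_bb(-2)=2.
Saddle points occur where the two diagonal entries have opposite signs: (-1, -2). Count: 1.

1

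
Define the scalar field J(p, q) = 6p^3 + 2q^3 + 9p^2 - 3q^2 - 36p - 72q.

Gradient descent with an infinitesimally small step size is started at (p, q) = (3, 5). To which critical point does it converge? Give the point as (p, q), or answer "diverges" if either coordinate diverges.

(1, 4)

J is separable, so gradient descent decouples: p follows -∂J/∂p, q follows -∂J/∂q.
∂J/∂p = 18(p - 1)(p + 2); at p=3 this is 180, so p decreases.
∂J/∂q = 6(q - 4)(q + 3); at q=5 this is 48, so q decreases.
p converges to its nearest critical value 1 (a local min of the p-part); q converges to 4. The iterate converges to (1, 4).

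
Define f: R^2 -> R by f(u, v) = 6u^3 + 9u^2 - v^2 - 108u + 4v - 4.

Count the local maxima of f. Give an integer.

1

f separates as a function of u plus a function of v, so ∇f=0 decouples.
∂f/∂u = 18(u - 2)(u + 3) = 0 at u ∈ {-3, 2}; ∂f/∂v = -2(v - 2) = 0 at v ∈ {2}.
The Hessian is diagonal: diag(f_uu, f_vv). Second derivatives: f_uu(-3)=-90, f_uu(2)=90; f_vv(2)=-2.
Local maxima occur where both diagonal entries negative: (-3, 2). Count: 1.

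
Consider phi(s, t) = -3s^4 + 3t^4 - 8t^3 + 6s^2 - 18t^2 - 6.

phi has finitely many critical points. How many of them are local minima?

2

phi separates as a function of s plus a function of t, so ∇phi=0 decouples.
∂phi/∂s = -12s(s - 1)(s + 1) = 0 at s ∈ {-1, 0, 1}; ∂phi/∂t = 12t(t - 3)(t + 1) = 0 at t ∈ {-1, 0, 3}.
The Hessian is diagonal: diag(phi_ss, phi_tt). Second derivatives: phi_ss(-1)=-24, phi_ss(0)=12, phi_ss(1)=-24; phi_tt(-1)=48, phi_tt(0)=-36, phi_tt(3)=144.
Local minima occur where both diagonal entries positive: (0, -1), (0, 3). Count: 2.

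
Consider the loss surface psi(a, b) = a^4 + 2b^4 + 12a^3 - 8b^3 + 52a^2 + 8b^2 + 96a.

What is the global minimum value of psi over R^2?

-64

psi(a,b) separates as P(a) + Q(b), so its minimum is min P + min Q.
P'(a) = 4(a + 2)(a + 3)(a + 4) vanishes at a ∈ {-4, -3, -2}; Q'(b) = 8b(b - 2)(b - 1) vanishes at b ∈ {0, 1, 2}.
Local minima of P (where P''>0): P(-4)=-64, P(-2)=-64. Local minima of Q: Q(0)=0, Q(2)=0.
So the global minimum of psi is P(-4) + Q(0) = -64 + 0 = -64, attained at (-4, 0).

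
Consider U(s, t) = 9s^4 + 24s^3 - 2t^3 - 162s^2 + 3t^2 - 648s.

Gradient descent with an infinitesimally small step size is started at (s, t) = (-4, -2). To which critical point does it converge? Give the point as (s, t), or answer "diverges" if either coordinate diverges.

(-3, 0)

U is separable, so gradient descent decouples: s follows -∂U/∂s, t follows -∂U/∂t.
∂U/∂s = 36(s - 3)(s + 2)(s + 3); at s=-4 this is -504, so s increases.
∂U/∂t = -6t(t - 1); at t=-2 this is -36, so t increases.
s converges to its nearest critical value -3 (a local min of the s-part); t converges to 0. The iterate converges to (-3, 0).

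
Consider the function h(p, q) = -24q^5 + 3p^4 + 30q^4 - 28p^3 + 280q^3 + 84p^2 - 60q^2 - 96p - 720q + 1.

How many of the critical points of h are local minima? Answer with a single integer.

h separates as a function of p plus a function of q, so ∇h=0 decouples.
∂h/∂p = 12(p - 4)(p - 2)(p - 1) = 0 at p ∈ {1, 2, 4}; ∂h/∂q = -120(q - 3)(q - 1)(q + 1)(q + 2) = 0 at q ∈ {-2, -1, 1, 3}.
The Hessian is diagonal: diag(h_pp, h_qq). Second derivatives: h_pp(1)=36, h_pp(2)=-24, h_pp(4)=72; h_qq(-2)=1800, h_qq(-1)=-960, h_qq(1)=1440, h_qq(3)=-4800.
Local minima occur where both diagonal entries positive: (1, -2), (1, 1), (4, -2), (4, 1). Count: 4.

4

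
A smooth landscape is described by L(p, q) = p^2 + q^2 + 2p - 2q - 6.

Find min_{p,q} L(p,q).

-8

L(p,q) separates as A(p) + B(q) − 6, so its minimum is min A + min B − 6.
A'(p) = 2p + 2 vanishes at p ∈ {-1}; B'(q) = 2q - 2 vanishes at q ∈ {1}.
Local minima of A (where A''>0): A(-1)=-1. Local minima of B: B(1)=-1.
So the global minimum of L is A(-1) + B(1) − 6 = -1 − 1 − 6 = -8, attained at (-1, 1).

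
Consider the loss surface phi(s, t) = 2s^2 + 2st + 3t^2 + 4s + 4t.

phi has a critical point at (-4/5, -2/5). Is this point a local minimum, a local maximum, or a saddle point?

local minimum

The Hessian of phi is constant: H = [[4, 2], [2, 6]].
det(H) = 4·6 − 2² = 20.
det(H) > 0 and tr(H) = 10 > 0, so H is positive definite and the point is a local minimum.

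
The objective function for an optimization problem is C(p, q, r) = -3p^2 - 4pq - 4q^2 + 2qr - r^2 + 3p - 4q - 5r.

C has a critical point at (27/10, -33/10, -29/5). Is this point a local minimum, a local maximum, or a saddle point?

The Hessian is constant: H = [[-6, -4, 0], [-4, -8, 2], [0, 2, -2]].
Leading principal minors: Δ₁ = -6, Δ₂ = 32, Δ₃ = -40.
The minors alternate sign starting negative (−, +, −), so H is negative definite: a local maximum.

local maximum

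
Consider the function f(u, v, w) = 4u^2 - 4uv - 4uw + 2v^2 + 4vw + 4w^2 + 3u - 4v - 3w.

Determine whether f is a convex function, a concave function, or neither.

f is quadratic, so its Hessian is the constant matrix H = [[8, -4, -4], [-4, 4, 4], [-4, 4, 8]].
Leading principal minors: 8, 16, 64.
All positive ⇒ H ≻ 0 ⇒ convex.

convex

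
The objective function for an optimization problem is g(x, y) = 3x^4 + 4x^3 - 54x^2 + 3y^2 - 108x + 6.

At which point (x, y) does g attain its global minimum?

g(x,y) separates as P(x) + Q(y) + 6, so its minimum is min P + min Q + 6.
P'(x) = 12(x - 3)(x + 1)(x + 3) vanishes at x ∈ {-3, -1, 3}; Q'(y) = 6y vanishes at y ∈ {0}.
Local minima of P (where P''>0): P(-3)=-27, P(3)=-459. Local minima of Q: Q(0)=0.
So the global minimum of g is P(3) + Q(0) + 6 = -459 + 0 + 6 = -453, attained at (3, 0).

(3, 0)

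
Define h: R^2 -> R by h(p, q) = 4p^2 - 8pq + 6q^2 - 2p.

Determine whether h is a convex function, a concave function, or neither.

convex

h is quadratic, so its Hessian is the constant matrix H = [[8, -8], [-8, 12]].
det(H) = 32, tr(H) = 20.
det(H) > 0 and tr(H) > 0, so H is positive definite everywhere: convex.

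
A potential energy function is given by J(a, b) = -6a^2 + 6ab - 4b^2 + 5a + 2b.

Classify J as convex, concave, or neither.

concave

J is quadratic, so its Hessian is the constant matrix H = [[-12, 6], [6, -8]].
det(H) = 60, tr(H) = -20.
det(H) > 0 and tr(H) < 0, so H is negative definite everywhere: concave.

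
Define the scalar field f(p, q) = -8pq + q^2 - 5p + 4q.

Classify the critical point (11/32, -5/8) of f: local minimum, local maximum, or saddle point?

The Hessian of f is constant: H = [[0, -8], [-8, 2]].
det(H) = 0·2 − (-8)² = -64.
Since det(H) < 0, H is indefinite and the critical point is a saddle point.

saddle point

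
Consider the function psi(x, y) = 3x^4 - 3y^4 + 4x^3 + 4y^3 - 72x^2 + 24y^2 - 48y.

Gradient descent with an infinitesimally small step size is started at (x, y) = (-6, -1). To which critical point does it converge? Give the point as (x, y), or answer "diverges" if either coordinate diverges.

psi is separable, so gradient descent decouples: x follows -∂psi/∂x, y follows -∂psi/∂y.
∂psi/∂x = 12x(x - 3)(x + 4); at x=-6 this is -1296, so x increases.
∂psi/∂y = -12(y - 2)(y - 1)(y + 2); at y=-1 this is -72, so y increases.
x converges to its nearest critical value -4 (a local min of the x-part); y converges to 1. The iterate converges to (-4, 1).

(-4, 1)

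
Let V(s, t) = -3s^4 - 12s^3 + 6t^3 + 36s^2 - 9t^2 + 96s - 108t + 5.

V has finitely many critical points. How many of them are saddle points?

3

V separates as a function of s plus a function of t, so ∇V=0 decouples.
∂V/∂s = -12(s - 2)(s + 1)(s + 4) = 0 at s ∈ {-4, -1, 2}; ∂V/∂t = 18(t - 3)(t + 2) = 0 at t ∈ {-2, 3}.
The Hessian is diagonal: diag(V_ss, V_tt). Second derivatives: V_ss(-4)=-216, V_ss(-1)=108, V_ss(2)=-216; V_tt(-2)=-90, V_tt(3)=90.
Saddle points occur where the two diagonal entries have opposite signs: (-4, 3), (-1, -2), (2, 3). Count: 3.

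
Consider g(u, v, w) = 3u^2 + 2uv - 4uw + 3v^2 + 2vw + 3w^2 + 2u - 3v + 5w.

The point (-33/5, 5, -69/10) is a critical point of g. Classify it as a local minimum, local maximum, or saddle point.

The Hessian is constant: H = [[6, 2, -4], [2, 6, 2], [-4, 2, 6]].
Leading principal minors: Δ₁ = 6, Δ₂ = 32, Δ₃ = 40.
All leading minors are positive, so H is positive definite: a local minimum.

local minimum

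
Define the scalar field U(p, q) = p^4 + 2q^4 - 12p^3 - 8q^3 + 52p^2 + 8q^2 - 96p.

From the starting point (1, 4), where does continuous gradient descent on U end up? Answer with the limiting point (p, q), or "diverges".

(2, 2)

U is separable, so gradient descent decouples: p follows -∂U/∂p, q follows -∂U/∂q.
∂U/∂p = 4(p - 4)(p - 3)(p - 2); at p=1 this is -24, so p increases.
∂U/∂q = 8q(q - 2)(q - 1); at q=4 this is 192, so q decreases.
p converges to its nearest critical value 2 (a local min of the p-part); q converges to 2. The iterate converges to (2, 2).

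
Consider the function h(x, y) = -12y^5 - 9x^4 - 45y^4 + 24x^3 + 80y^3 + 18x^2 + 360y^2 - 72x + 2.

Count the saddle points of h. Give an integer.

h separates as a function of x plus a function of y, so ∇h=0 decouples.
∂h/∂x = -36(x - 2)(x - 1)(x + 1) = 0 at x ∈ {-1, 1, 2}; ∂h/∂y = -60y(y - 2)(y + 2)(y + 3) = 0 at y ∈ {-3, -2, 0, 2}.
The Hessian is diagonal: diag(h_xx, h_yy). Second derivatives: h_xx(-1)=-216, h_xx(1)=72, h_xx(2)=-108; h_yy(-3)=900, h_yy(-2)=-480, h_yy(0)=720, h_yy(2)=-2400.
Saddle points occur where the two diagonal entries have opposite signs: (-1, -3), (-1, 0), (1, -2), (1, 2), (2, -3), (2, 0). Count: 6.

6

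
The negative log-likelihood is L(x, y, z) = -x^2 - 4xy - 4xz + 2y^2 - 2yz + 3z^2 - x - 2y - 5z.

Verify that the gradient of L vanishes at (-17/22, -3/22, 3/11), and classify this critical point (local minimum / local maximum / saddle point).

saddle point

∇L = (-2x - 4y - 4z - 1, -4x + 4y - 2z - 2, -4x - 2y + 6z - 5); substituting (-17/22, -3/22, 3/11) gives ∇L = (0, 0, 0), so (-17/22, -3/22, 3/11) is indeed a critical point.
The Hessian is constant: H = [[-2, -4, -4], [-4, 4, -2], [-4, -2, 6]].
Leading principal minors: Δ₁ = -2, Δ₂ = -24, Δ₃ = -264.
The minors fit neither the all-positive nor the alternating-sign pattern, so H is indefinite: a saddle point.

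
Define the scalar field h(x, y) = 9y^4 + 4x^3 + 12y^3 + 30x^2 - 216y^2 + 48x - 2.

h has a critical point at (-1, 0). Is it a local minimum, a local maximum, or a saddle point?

saddle point

The mixed partial ∂²h/∂x∂y is 0, so the Hessian at any point is diag(h_xx, h_yy) = diag(12(2x + 5), 36(3y^2 + 2y - 12)).
At (-1, 0): H = diag(36, -432).
The eigenvalues have opposite signs, so H is indefinite: a saddle point.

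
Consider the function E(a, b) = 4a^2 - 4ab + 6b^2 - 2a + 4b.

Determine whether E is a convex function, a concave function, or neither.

E is quadratic, so its Hessian is the constant matrix H = [[8, -4], [-4, 12]].
det(H) = 80, tr(H) = 20.
det(H) > 0 and tr(H) > 0, so H is positive definite everywhere: convex.

convex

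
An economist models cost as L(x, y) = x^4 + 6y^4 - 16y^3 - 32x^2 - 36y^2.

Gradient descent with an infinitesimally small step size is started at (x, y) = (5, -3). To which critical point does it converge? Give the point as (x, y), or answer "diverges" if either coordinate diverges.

(4, -1)

L is separable, so gradient descent decouples: x follows -∂L/∂x, y follows -∂L/∂y.
∂L/∂x = 4x(x - 4)(x + 4); at x=5 this is 180, so x decreases.
∂L/∂y = 24y(y - 3)(y + 1); at y=-3 this is -864, so y increases.
x converges to its nearest critical value 4 (a local min of the x-part); y converges to -1. The iterate converges to (4, -1).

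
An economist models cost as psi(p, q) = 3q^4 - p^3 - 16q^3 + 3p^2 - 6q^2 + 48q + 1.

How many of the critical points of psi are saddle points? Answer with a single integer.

psi separates as a function of p plus a function of q, so ∇psi=0 decouples.
∂psi/∂p = -3p(p - 2) = 0 at p ∈ {0, 2}; ∂psi/∂q = 12(q - 4)(q - 1)(q + 1) = 0 at q ∈ {-1, 1, 4}.
The Hessian is diagonal: diag(psi_pp, psi_qq). Second derivatives: psi_pp(0)=6, psi_pp(2)=-6; psi_qq(-1)=120, psi_qq(1)=-72, psi_qq(4)=180.
Saddle points occur where the two diagonal entries have opposite signs: (0, 1), (2, -1), (2, 4). Count: 3.

3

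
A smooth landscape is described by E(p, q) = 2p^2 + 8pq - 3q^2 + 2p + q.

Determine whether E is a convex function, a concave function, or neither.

neither

E is quadratic, so its Hessian is the constant matrix H = [[4, 8], [8, -6]].
det(H) = -88, tr(H) = -2.
det(H) < 0, so H is indefinite: neither convex nor concave.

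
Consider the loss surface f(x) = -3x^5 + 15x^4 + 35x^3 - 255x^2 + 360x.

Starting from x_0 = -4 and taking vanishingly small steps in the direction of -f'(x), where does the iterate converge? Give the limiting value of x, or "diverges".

-3

f'(x) = -15(x - 4)(x - 2)(x - 1)(x + 3), so f'(-4) = -3600.
Gradient descent moves in the -f' direction, i.e. x is increasing.
The nearest critical point in that direction is x = -3, where f'' = 2100 > 0 (a local minimum). The iterate converges there.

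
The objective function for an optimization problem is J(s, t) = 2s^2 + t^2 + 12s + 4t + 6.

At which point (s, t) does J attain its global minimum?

J(s,t) separates as P(s) + Q(t) + 6, so its minimum is min P + min Q + 6.
P'(s) = 4s + 12 vanishes at s ∈ {-3}; Q'(t) = 2(t + 2) vanishes at t ∈ {-2}.
Local minima of P (where P''>0): P(-3)=-18. Local minima of Q: Q(-2)=-4.
So the global minimum of J is P(-3) + Q(-2) + 6 = -18 − 4 + 6 = -16, attained at (-3, -2).

(-3, -2)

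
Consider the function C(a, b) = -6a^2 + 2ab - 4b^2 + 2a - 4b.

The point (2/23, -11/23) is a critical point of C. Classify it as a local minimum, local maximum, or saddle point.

local maximum

The Hessian of C is constant: H = [[-12, 2], [2, -8]].
det(H) = (-12)·(-8) − 2² = 92.
det(H) > 0 and tr(H) = -20 < 0, so H is negative definite and the point is a local maximum.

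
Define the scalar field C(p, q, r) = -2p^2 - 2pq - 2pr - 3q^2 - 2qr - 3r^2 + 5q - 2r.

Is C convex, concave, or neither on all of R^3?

C is quadratic, so its Hessian is the constant matrix H = [[-4, -2, -2], [-2, -6, -2], [-2, -2, -6]].
Leading principal minors: -4, 20, -96.
Signs alternate −, +, − ⇒ H ≺ 0 ⇒ concave.

concave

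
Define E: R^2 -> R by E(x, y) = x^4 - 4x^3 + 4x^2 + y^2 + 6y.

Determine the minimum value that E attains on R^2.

E(x,y) separates as P(x) + Q(y), so its minimum is min P + min Q.
P'(x) = 4x(x - 2)(x - 1) vanishes at x ∈ {0, 1, 2}; Q'(y) = 2y + 6 vanishes at y ∈ {-3}.
Local minima of P (where P''>0): P(0)=0, P(2)=0. Local minima of Q: Q(-3)=-9.
So the global minimum of E is P(0) + Q(-3) = 0 − 9 = -9, attained at (0, -3).

-9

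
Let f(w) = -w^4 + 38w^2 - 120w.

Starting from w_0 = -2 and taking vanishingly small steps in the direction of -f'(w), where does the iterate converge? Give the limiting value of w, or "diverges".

f'(w) = -4(w - 3)(w - 2)(w + 5), so f'(-2) = -240.
Gradient descent moves in the -f' direction, i.e. w is increasing.
The nearest critical point in that direction is w = 2, where f'' = 28 > 0 (a local minimum). The iterate converges there.

2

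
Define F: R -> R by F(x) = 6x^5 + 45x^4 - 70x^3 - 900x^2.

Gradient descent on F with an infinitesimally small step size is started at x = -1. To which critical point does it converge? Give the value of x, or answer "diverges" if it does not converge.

F'(x) = 30x(x - 3)(x + 4)(x + 5), so F'(-1) = 1440.
Gradient descent moves in the -F' direction, i.e. x is decreasing.
The nearest critical point in that direction is x = -4, where F'' = 840 > 0 (a local minimum). The iterate converges there.

-4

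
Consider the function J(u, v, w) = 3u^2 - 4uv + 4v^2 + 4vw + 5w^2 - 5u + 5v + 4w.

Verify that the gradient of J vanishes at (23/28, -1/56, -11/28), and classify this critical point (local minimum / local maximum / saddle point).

local minimum

∇J = (6u - 4v - 5, -4u + 8v + 4w + 5, 4v + 10w + 4); substituting (23/28, -1/56, -11/28) gives ∇J = (0, 0, 0), so (23/28, -1/56, -11/28) is indeed a critical point.
The Hessian is constant: H = [[6, -4, 0], [-4, 8, 4], [0, 4, 10]].
Leading principal minors: Δ₁ = 6, Δ₂ = 32, Δ₃ = 224.
All leading minors are positive, so H is positive definite: a local minimum.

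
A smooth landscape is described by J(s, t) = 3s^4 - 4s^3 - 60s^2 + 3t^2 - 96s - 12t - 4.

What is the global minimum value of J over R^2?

-848

J(s,t) separates as P(s) + Q(t) − 4, so its minimum is min P + min Q − 4.
P'(s) = 12(s - 4)(s + 1)(s + 2) vanishes at s ∈ {-2, -1, 4}; Q'(t) = 6(t - 2) vanishes at t ∈ {2}.
Local minima of P (where P''>0): P(-2)=32, P(4)=-832. Local minima of Q: Q(2)=-12.
So the global minimum of J is P(4) + Q(2) − 4 = -832 − 12 − 4 = -848, attained at (4, 2).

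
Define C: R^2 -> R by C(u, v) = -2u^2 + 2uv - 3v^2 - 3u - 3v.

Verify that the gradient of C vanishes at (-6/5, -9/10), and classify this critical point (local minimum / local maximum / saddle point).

local maximum

∇C = (-4u + 2v - 3, 2u - 6v - 3); substituting (-6/5, -9/10) gives ∇C = (0, 0), so (-6/5, -9/10) is indeed a critical point.
The Hessian of C is constant: H = [[-4, 2], [2, -6]].
det(H) = (-4)·(-6) − 2² = 20.
det(H) > 0 and tr(H) = -10 < 0, so H is negative definite and the point is a local maximum.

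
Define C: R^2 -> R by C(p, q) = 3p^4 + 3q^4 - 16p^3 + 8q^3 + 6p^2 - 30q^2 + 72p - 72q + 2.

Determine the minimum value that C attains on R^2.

-197

C(p,q) separates as A(p) + B(q) + 2, so its minimum is min A + min B + 2.
A'(p) = 12(p - 3)(p - 2)(p + 1) vanishes at p ∈ {-1, 2, 3}; B'(q) = 12(q - 2)(q + 1)(q + 3) vanishes at q ∈ {-3, -1, 2}.
Local minima of A (where A''>0): A(-1)=-47, A(3)=81. Local minima of B: B(-3)=-27, B(2)=-152.
So the global minimum of C is A(-1) + B(2) + 2 = -47 − 152 + 2 = -197, attained at (-1, 2).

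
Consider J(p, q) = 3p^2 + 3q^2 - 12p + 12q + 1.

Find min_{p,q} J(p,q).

-23

J(p,q) separates as A(p) + B(q) + 1, so its minimum is min A + min B + 1.
A'(p) = 6p - 12 vanishes at p ∈ {2}; B'(q) = 6q + 12 vanishes at q ∈ {-2}.
Local minima of A (where A''>0): A(2)=-12. Local minima of B: B(-2)=-12.
So the global minimum of J is A(2) + B(-2) + 1 = -12 − 12 + 1 = -23, attained at (2, -2).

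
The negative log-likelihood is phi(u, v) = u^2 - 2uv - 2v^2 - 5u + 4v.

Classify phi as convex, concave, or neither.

neither

phi is quadratic, so its Hessian is the constant matrix H = [[2, -2], [-2, -4]].
det(H) = -12, tr(H) = -2.
det(H) < 0, so H is indefinite: neither convex nor concave.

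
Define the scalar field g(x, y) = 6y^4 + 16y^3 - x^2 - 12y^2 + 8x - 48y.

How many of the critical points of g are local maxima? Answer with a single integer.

g separates as a function of x plus a function of y, so ∇g=0 decouples.
∂g/∂x = -2(x - 4) = 0 at x ∈ {4}; ∂g/∂y = 24(y - 1)(y + 1)(y + 2) = 0 at y ∈ {-2, -1, 1}.
The Hessian is diagonal: diag(g_xx, g_yy). Second derivatives: g_xx(4)=-2; g_yy(-2)=72, g_yy(-1)=-48, g_yy(1)=144.
Local maxima occur where both diagonal entries negative: (4, -1). Count: 1.

1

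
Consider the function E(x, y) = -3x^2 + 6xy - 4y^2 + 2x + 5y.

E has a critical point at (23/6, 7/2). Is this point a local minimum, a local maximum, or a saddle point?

local maximum

The Hessian of E is constant: H = [[-6, 6], [6, -8]].
det(H) = (-6)·(-8) − 6² = 12.
det(H) > 0 and tr(H) = -14 < 0, so H is negative definite and the point is a local maximum.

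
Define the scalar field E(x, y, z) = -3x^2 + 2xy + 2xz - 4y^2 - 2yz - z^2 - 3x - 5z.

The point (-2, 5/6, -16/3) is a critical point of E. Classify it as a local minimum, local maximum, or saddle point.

The Hessian is constant: H = [[-6, 2, 2], [2, -8, -2], [2, -2, -2]].
Leading principal minors: Δ₁ = -6, Δ₂ = 44, Δ₃ = -48.
The minors alternate sign starting negative (−, +, −), so H is negative definite: a local maximum.

local maximum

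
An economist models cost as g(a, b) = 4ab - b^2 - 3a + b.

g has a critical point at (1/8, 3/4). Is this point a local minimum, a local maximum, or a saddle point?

The Hessian of g is constant: H = [[0, 4], [4, -2]].
det(H) = 0·(-2) − 4² = -16.
Since det(H) < 0, H is indefinite and the critical point is a saddle point.

saddle point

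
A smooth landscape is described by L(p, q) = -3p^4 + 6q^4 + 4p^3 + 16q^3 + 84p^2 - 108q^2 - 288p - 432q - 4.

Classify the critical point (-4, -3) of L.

saddle point

The mixed partial ∂²L/∂p∂q is 0, so the Hessian at any point is diag(L_pp, L_qq) = diag(12(-3p^2 + 2p + 14), 24(3q^2 + 4q - 9)).
At (-4, -3): H = diag(-504, 144).
The eigenvalues have opposite signs, so H is indefinite: a saddle point.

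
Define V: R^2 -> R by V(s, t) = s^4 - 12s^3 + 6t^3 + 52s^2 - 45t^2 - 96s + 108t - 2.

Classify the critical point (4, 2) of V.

The mixed partial ∂²V/∂s∂t is 0, so the Hessian at any point is diag(V_ss, V_tt) = diag(4(3s^2 - 18s + 26), 18(2t - 5)).
At (4, 2): H = diag(8, -18).
The eigenvalues have opposite signs, so H is indefinite: a saddle point.

saddle point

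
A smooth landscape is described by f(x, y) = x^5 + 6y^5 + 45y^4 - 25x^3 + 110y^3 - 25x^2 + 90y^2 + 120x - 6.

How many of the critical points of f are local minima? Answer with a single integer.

4

f separates as a function of x plus a function of y, so ∇f=0 decouples.
∂f/∂x = 5(x - 4)(x - 1)(x + 2)(x + 3) = 0 at x ∈ {-3, -2, 1, 4}; ∂f/∂y = 30y(y + 1)(y + 2)(y + 3) = 0 at y ∈ {-3, -2, -1, 0}.
The Hessian is diagonal: diag(f_xx, f_yy). Second derivatives: f_xx(-3)=-140, f_xx(-2)=90, f_xx(1)=-180, f_xx(4)=630; f_yy(-3)=-180, f_yy(-2)=60, f_yy(-1)=-60, f_yy(0)=180.
Local minima occur where both diagonal entries positive: (-2, -2), (-2, 0), (4, -2), (4, 0). Count: 4.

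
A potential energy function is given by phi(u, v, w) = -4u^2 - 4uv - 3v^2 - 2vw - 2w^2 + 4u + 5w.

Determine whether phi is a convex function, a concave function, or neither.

concave

phi is quadratic, so its Hessian is the constant matrix H = [[-8, -4, 0], [-4, -6, -2], [0, -2, -4]].
Leading principal minors: -8, 32, -96.
Signs alternate −, +, − ⇒ H ≺ 0 ⇒ concave.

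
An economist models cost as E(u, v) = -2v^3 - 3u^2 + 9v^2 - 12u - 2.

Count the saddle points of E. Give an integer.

E separates as a function of u plus a function of v, so ∇E=0 decouples.
∂E/∂u = -6(u + 2) = 0 at u ∈ {-2}; ∂E/∂v = -6v(v - 3) = 0 at v ∈ {0, 3}.
The Hessian is diagonal: diag(E_uu, E_vv). Second derivatives: E_uu(-2)=-6; E_vv(0)=18, E_vv(3)=-18.
Saddle points occur where the two diagonal entries have opposite signs: (-2, 0). Count: 1.

1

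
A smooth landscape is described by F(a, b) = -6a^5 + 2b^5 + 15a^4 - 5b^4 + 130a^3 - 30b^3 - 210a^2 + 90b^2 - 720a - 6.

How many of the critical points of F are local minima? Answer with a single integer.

F separates as a function of a plus a function of b, so ∇F=0 decouples.
∂F/∂a = -30(a - 4)(a - 2)(a + 1)(a + 3) = 0 at a ∈ {-3, -1, 2, 4}; ∂F/∂b = 10b(b - 3)(b - 2)(b + 3) = 0 at b ∈ {-3, 0, 2, 3}.
The Hessian is diagonal: diag(F_aa, F_bb). Second derivatives: F_aa(-3)=2100, F_aa(-1)=-900, F_aa(2)=900, F_aa(4)=-2100; F_bb(-3)=-900, F_bb(0)=180, F_bb(2)=-100, F_bb(3)=180.
Local minima occur where both diagonal entries positive: (-3, 0), (-3, 3), (2, 0), (2, 3). Count: 4.

4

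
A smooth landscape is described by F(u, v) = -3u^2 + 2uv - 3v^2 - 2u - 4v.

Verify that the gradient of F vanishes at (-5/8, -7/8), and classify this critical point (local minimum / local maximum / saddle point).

local maximum

∇F = (-6u + 2v - 2, 2u - 6v - 4); substituting (-5/8, -7/8) gives ∇F = (0, 0), so (-5/8, -7/8) is indeed a critical point.
The Hessian of F is constant: H = [[-6, 2], [2, -6]].
det(H) = (-6)·(-6) − 2² = 32.
det(H) > 0 and tr(H) = -12 < 0, so H is negative definite and the point is a local maximum.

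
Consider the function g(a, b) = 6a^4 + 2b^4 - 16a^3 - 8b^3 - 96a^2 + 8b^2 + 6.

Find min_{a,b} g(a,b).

g(a,b) separates as P(a) + Q(b) + 6, so its minimum is min P + min Q + 6.
P'(a) = 24a(a - 4)(a + 2) vanishes at a ∈ {-2, 0, 4}; Q'(b) = 8b(b - 2)(b - 1) vanishes at b ∈ {0, 1, 2}.
Local minima of P (where P''>0): P(-2)=-160, P(4)=-1024. Local minima of Q: Q(0)=0, Q(2)=0.
So the global minimum of g is P(4) + Q(0) + 6 = -1024 + 0 + 6 = -1018, attained at (4, 0).

-1018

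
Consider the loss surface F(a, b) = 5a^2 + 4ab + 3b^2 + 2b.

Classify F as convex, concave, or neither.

F is quadratic, so its Hessian is the constant matrix H = [[10, 4], [4, 6]].
det(H) = 44, tr(H) = 16.
det(H) > 0 and tr(H) > 0, so H is positive definite everywhere: convex.

convex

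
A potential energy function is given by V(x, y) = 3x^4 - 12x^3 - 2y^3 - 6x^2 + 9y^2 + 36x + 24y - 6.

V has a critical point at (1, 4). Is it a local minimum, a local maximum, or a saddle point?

The mixed partial ∂²V/∂x∂y is 0, so the Hessian at any point is diag(V_xx, V_yy) = diag(12(3x^2 - 6x - 1), 6(-2y + 3)).
At (1, 4): H = diag(-48, -30).
Both eigenvalues are negative, so H is negative definite: a local maximum.

local maximum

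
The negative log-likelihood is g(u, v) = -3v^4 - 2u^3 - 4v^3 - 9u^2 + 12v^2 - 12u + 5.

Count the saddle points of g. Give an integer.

g separates as a function of u plus a function of v, so ∇g=0 decouples.
∂g/∂u = -6(u + 1)(u + 2) = 0 at u ∈ {-2, -1}; ∂g/∂v = -12v(v - 1)(v + 2) = 0 at v ∈ {-2, 0, 1}.
The Hessian is diagonal: diag(g_uu, g_vv). Second derivatives: g_uu(-2)=6, g_uu(-1)=-6; g_vv(-2)=-72, g_vv(0)=24, g_vv(1)=-36.
Saddle points occur where the two diagonal entries have opposite signs: (-2, -2), (-2, 1), (-1, 0). Count: 3.

3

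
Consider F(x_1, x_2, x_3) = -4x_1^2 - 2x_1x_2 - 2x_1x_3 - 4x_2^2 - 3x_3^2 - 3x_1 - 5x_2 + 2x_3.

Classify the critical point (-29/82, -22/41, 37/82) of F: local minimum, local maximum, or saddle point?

The Hessian is constant: H = [[-8, -2, -2], [-2, -8, 0], [-2, 0, -6]].
Leading principal minors: Δ₁ = -8, Δ₂ = 60, Δ₃ = -328.
The minors alternate sign starting negative (−, +, −), so H is negative definite: a local maximum.

local maximum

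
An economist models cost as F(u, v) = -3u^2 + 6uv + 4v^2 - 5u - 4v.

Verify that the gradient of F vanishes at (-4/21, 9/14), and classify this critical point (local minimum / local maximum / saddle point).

∇F = (-6u + 6v - 5, 6u + 8v - 4); substituting (-4/21, 9/14) gives ∇F = (0, 0), so (-4/21, 9/14) is indeed a critical point.
The Hessian of F is constant: H = [[-6, 6], [6, 8]].
det(H) = (-6)·8 − 6² = -84.
Since det(H) < 0, H is indefinite and the critical point is a saddle point.

saddle point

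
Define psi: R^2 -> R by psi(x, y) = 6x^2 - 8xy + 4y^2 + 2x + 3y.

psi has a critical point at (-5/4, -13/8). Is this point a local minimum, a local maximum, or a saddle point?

The Hessian of psi is constant: H = [[12, -8], [-8, 8]].
det(H) = 12·8 − (-8)² = 32.
det(H) > 0 and tr(H) = 20 > 0, so H is positive definite and the point is a local minimum.

local minimum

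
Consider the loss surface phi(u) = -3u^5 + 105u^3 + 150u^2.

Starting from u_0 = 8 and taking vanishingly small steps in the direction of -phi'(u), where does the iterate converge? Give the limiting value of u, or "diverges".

diverges

phi'(u) = -15u(u - 5)(u + 1)(u + 4), so phi'(8) = -38880.
Gradient descent moves in the -phi' direction, i.e. u is increasing.
There is no critical point above u=8, and phi' keeps the same sign, so the iterate runs off to +∞.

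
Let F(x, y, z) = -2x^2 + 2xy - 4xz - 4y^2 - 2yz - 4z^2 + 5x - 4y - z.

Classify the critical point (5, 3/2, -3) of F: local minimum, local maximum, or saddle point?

local maximum

The Hessian is constant: H = [[-4, 2, -4], [2, -8, -2], [-4, -2, -8]].
Leading principal minors: Δ₁ = -4, Δ₂ = 28, Δ₃ = -48.
The minors alternate sign starting negative (−, +, −), so H is negative definite: a local maximum.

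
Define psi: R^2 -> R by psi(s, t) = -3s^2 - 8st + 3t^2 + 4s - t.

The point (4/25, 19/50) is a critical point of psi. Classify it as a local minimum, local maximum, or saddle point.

saddle point

The Hessian of psi is constant: H = [[-6, -8], [-8, 6]].
det(H) = (-6)·6 − (-8)² = -100.
Since det(H) < 0, H is indefinite and the critical point is a saddle point.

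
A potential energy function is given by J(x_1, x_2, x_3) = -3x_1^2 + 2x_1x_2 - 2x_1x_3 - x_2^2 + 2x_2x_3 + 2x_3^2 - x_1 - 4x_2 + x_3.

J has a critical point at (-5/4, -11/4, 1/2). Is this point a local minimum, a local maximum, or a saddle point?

The Hessian is constant: H = [[-6, 2, -2], [2, -2, 2], [-2, 2, 4]].
Leading principal minors: Δ₁ = -6, Δ₂ = 8, Δ₃ = 48.
The minors fit neither the all-positive nor the alternating-sign pattern, so H is indefinite: a saddle point.

saddle point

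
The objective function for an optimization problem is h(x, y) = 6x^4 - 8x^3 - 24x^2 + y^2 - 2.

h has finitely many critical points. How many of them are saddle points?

1

h separates as a function of x plus a function of y, so ∇h=0 decouples.
∂h/∂x = 24x(x - 2)(x + 1) = 0 at x ∈ {-1, 0, 2}; ∂h/∂y = 2y = 0 at y ∈ {0}.
The Hessian is diagonal: diag(h_xx, h_yy). Second derivatives: h_xx(-1)=72, h_xx(0)=-48, h_xx(2)=144; h_yy(0)=2.
Saddle points occur where the two diagonal entries have opposite signs: (0, 0). Count: 1.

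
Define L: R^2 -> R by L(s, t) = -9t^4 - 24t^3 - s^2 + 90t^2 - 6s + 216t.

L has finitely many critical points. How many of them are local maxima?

L separates as a function of s plus a function of t, so ∇L=0 decouples.
∂L/∂s = -2(s + 3) = 0 at s ∈ {-3}; ∂L/∂t = -36(t - 2)(t + 1)(t + 3) = 0 at t ∈ {-3, -1, 2}.
The Hessian is diagonal: diag(L_ss, L_tt). Second derivatives: L_ss(-3)=-2; L_tt(-3)=-360, L_tt(-1)=216, L_tt(2)=-540.
Local maxima occur where both diagonal entries negative: (-3, -3), (-3, 2). Count: 2.

2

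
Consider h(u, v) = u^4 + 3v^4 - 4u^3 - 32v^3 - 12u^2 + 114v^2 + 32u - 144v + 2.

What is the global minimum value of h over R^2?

-121

h(u,v) separates as P(u) + Q(v) + 2, so its minimum is min P + min Q + 2.
P'(u) = 4(u - 4)(u - 1)(u + 2) vanishes at u ∈ {-2, 1, 4}; Q'(v) = 12(v - 4)(v - 3)(v - 1) vanishes at v ∈ {1, 3, 4}.
Local minima of P (where P''>0): P(-2)=-64, P(4)=-64. Local minima of Q: Q(1)=-59, Q(4)=-32.
So the global minimum of h is P(-2) + Q(1) + 2 = -64 − 59 + 2 = -121, attained at (-2, 1).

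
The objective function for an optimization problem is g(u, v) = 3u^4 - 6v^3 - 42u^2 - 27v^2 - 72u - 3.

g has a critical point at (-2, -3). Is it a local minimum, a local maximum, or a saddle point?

local minimum

The mixed partial ∂²g/∂u∂v is 0, so the Hessian at any point is diag(g_uu, g_vv) = diag(12(3u^2 - 7), -18(2v + 3)).
At (-2, -3): H = diag(60, 54).
Both eigenvalues are positive, so H is positive definite: a local minimum.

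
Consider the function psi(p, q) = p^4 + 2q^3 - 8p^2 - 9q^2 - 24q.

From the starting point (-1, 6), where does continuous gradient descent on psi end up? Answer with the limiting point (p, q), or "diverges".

(-2, 4)

psi is separable, so gradient descent decouples: p follows -∂psi/∂p, q follows -∂psi/∂q.
∂psi/∂p = 4p(p - 2)(p + 2); at p=-1 this is 12, so p decreases.
∂psi/∂q = 6(q - 4)(q + 1); at q=6 this is 84, so q decreases.
p converges to its nearest critical value -2 (a local min of the p-part); q converges to 4. The iterate converges to (-2, 4).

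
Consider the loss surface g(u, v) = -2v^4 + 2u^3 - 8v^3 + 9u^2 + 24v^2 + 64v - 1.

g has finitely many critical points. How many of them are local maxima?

2

g separates as a function of u plus a function of v, so ∇g=0 decouples.
∂g/∂u = 6u(u + 3) = 0 at u ∈ {-3, 0}; ∂g/∂v = -8(v - 2)(v + 1)(v + 4) = 0 at v ∈ {-4, -1, 2}.
The Hessian is diagonal: diag(g_uu, g_vv). Second derivatives: g_uu(-3)=-18, g_uu(0)=18; g_vv(-4)=-144, g_vv(-1)=72, g_vv(2)=-144.
Local maxima occur where both diagonal entries negative: (-3, -4), (-3, 2). Count: 2.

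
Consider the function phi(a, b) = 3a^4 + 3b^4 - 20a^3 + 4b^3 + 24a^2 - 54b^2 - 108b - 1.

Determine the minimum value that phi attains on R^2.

-588

phi(a,b) separates as P(a) + Q(b) − 1, so its minimum is min P + min Q − 1.
P'(a) = 12a(a - 4)(a - 1) vanishes at a ∈ {0, 1, 4}; Q'(b) = 12(b - 3)(b + 1)(b + 3) vanishes at b ∈ {-3, -1, 3}.
Local minima of P (where P''>0): P(0)=0, P(4)=-128. Local minima of Q: Q(-3)=-27, Q(3)=-459.
So the global minimum of phi is P(4) + Q(3) − 1 = -128 − 459 − 1 = -588, attained at (4, 3).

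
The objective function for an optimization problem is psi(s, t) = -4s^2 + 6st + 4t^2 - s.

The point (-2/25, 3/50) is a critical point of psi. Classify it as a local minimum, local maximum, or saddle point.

saddle point

The Hessian of psi is constant: H = [[-8, 6], [6, 8]].
det(H) = (-8)·8 − 6² = -100.
Since det(H) < 0, H is indefinite and the critical point is a saddle point.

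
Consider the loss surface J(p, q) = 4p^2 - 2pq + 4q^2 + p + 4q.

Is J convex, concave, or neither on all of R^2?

convex

J is quadratic, so its Hessian is the constant matrix H = [[8, -2], [-2, 8]].
det(H) = 60, tr(H) = 16.
det(H) > 0 and tr(H) > 0, so H is positive definite everywhere: convex.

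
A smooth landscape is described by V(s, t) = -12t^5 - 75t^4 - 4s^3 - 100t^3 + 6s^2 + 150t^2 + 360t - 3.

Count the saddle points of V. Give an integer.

4

V separates as a function of s plus a function of t, so ∇V=0 decouples.
∂V/∂s = -12s(s - 1) = 0 at s ∈ {0, 1}; ∂V/∂t = -60(t - 1)(t + 1)(t + 2)(t + 3) = 0 at t ∈ {-3, -2, -1, 1}.
The Hessian is diagonal: diag(V_ss, V_tt). Second derivatives: V_ss(0)=12, V_ss(1)=-12; V_tt(-3)=480, V_tt(-2)=-180, V_tt(-1)=240, V_tt(1)=-1440.
Saddle points occur where the two diagonal entries have opposite signs: (0, -2), (0, 1), (1, -3), (1, -1). Count: 4.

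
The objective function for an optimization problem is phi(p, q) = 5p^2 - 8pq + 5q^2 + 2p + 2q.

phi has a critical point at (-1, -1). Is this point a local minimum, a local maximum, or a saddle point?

local minimum

The Hessian of phi is constant: H = [[10, -8], [-8, 10]].
det(H) = 10·10 − (-8)² = 36.
det(H) > 0 and tr(H) = 20 > 0, so H is positive definite and the point is a local minimum.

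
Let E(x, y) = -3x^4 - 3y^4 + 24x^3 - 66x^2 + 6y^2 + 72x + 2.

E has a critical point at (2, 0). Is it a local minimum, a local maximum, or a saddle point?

The mixed partial ∂²E/∂x∂y is 0, so the Hessian at any point is diag(E_xx, E_yy) = diag(12(-3x^2 + 12x - 11), 12(-3y^2 + 1)).
At (2, 0): H = diag(12, 12).
Both eigenvalues are positive, so H is positive definite: a local minimum.

local minimum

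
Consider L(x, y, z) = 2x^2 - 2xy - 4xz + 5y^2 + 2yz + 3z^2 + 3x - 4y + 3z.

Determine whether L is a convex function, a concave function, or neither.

L is quadratic, so its Hessian is the constant matrix H = [[4, -2, -4], [-2, 10, 2], [-4, 2, 6]].
Leading principal minors: 4, 36, 72.
All positive ⇒ H ≻ 0 ⇒ convex.

convex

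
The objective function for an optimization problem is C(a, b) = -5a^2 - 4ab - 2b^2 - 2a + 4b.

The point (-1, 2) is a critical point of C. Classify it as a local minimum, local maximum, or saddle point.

The Hessian of C is constant: H = [[-10, -4], [-4, -4]].
det(H) = (-10)·(-4) − (-4)² = 24.
det(H) > 0 and tr(H) = -14 < 0, so H is negative definite and the point is a local maximum.

local maximum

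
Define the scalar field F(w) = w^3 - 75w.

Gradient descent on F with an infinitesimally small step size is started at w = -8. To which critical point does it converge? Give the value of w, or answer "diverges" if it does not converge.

diverges

F'(w) = 3(w - 5)(w + 5), so F'(-8) = 117.
Gradient descent moves in the -F' direction, i.e. w is decreasing.
There is no critical point below w=-8, and F' keeps the same sign, so the iterate runs off to −∞.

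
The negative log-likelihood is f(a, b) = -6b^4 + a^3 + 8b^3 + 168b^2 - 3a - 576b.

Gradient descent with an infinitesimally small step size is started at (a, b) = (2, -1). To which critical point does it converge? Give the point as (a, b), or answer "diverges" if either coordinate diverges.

f is separable, so gradient descent decouples: a follows -∂f/∂a, b follows -∂f/∂b.
∂f/∂a = 3(a - 1)(a + 1); at a=2 this is 9, so a decreases.
∂f/∂b = -24(b - 3)(b - 2)(b + 4); at b=-1 this is -864, so b increases.
a converges to its nearest critical value 1 (a local min of the a-part); b converges to 2. The iterate converges to (1, 2).

(1, 2)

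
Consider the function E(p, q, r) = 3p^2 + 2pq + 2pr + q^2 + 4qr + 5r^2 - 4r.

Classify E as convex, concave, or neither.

E is quadratic, so its Hessian is the constant matrix H = [[6, 2, 2], [2, 2, 4], [2, 4, 10]].
Leading principal minors: 6, 8, 8.
All positive ⇒ H ≻ 0 ⇒ convex.

convex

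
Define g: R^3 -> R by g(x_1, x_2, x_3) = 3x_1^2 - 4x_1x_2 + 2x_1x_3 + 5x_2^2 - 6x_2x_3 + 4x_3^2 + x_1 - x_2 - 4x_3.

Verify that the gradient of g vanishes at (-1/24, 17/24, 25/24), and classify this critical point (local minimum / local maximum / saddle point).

∇g = (6x_1 - 4x_2 + 2x_3 + 1, -4x_1 + 10x_2 - 6x_3 - 1, 2x_1 - 6x_2 + 8x_3 - 4); substituting (-1/24, 17/24, 25/24) gives ∇g = (0, 0, 0), so (-1/24, 17/24, 25/24) is indeed a critical point.
The Hessian is constant: H = [[6, -4, 2], [-4, 10, -6], [2, -6, 8]].
Leading principal minors: Δ₁ = 6, Δ₂ = 44, Δ₃ = 192.
All leading minors are positive, so H is positive definite: a local minimum.

local minimum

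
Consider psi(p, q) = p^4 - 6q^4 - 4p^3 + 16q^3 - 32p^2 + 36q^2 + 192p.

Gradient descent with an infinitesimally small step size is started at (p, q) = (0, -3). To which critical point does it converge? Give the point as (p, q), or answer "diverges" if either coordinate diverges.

psi is separable, so gradient descent decouples: p follows -∂psi/∂p, q follows -∂psi/∂q.
∂psi/∂p = 4(p - 4)(p - 3)(p + 4); at p=0 this is 192, so p decreases.
∂psi/∂q = -24q(q - 3)(q + 1); at q=-3 this is 864, so q decreases.
The q-coordinate has no critical point in that direction and runs off to infinity.

diverges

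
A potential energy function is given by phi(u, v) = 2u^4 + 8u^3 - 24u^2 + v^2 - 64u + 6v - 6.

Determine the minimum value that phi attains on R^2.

phi(u,v) separates as P(u) + Q(v) − 6, so its minimum is min P + min Q − 6.
P'(u) = 8(u - 2)(u + 1)(u + 4) vanishes at u ∈ {-4, -1, 2}; Q'(v) = 2v + 6 vanishes at v ∈ {-3}.
Local minima of P (where P''>0): P(-4)=-128, P(2)=-128. Local minima of Q: Q(-3)=-9.
So the global minimum of phi is P(-4) + Q(-3) − 6 = -128 − 9 − 6 = -143, attained at (-4, -3).

-143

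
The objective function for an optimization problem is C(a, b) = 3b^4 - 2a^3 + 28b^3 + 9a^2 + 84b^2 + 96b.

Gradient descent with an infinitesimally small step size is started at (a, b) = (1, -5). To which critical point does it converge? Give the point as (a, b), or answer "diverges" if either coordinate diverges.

C is separable, so gradient descent decouples: a follows -∂C/∂a, b follows -∂C/∂b.
∂C/∂a = -6a(a - 3); at a=1 this is 12, so a decreases.
∂C/∂b = 12(b + 1)(b + 2)(b + 4); at b=-5 this is -144, so b increases.
a converges to its nearest critical value 0 (a local min of the a-part); b converges to -4. The iterate converges to (0, -4).

(0, -4)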